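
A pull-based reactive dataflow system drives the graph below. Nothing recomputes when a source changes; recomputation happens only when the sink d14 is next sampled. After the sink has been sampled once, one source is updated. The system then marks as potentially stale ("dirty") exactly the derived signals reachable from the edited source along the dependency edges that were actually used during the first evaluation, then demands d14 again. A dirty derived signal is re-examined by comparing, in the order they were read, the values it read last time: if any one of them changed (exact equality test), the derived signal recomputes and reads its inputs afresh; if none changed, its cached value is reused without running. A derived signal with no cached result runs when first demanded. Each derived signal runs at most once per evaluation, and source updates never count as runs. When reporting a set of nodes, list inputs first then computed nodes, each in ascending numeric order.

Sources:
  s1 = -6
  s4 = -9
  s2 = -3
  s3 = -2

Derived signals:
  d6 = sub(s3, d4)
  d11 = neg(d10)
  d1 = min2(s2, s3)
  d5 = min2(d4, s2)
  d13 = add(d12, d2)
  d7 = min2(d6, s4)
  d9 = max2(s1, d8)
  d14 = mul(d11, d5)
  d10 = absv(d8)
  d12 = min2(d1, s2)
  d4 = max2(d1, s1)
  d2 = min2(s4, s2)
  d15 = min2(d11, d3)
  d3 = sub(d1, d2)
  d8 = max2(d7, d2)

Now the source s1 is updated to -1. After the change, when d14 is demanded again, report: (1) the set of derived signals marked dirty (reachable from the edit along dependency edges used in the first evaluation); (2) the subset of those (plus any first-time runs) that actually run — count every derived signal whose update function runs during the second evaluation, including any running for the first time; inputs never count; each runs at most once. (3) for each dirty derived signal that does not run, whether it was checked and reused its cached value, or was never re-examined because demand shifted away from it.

Marked dirty: d4, d5, d6, d7, d8, d10, d11, d14.
Derived signals that run: d4, d5, d6, d7 — 4 in total.
Checked but reused from cache: d8, d10, d11, d14.
Key observation: the cutoff stops propagation at d8 — its inputs' values are unchanged, so it reuses its cache.

First evaluation (everything demanded from the output):
  d1 = min2(-3, -2) = -3
  d2 = min2(-9, -3) = -9
  d4 = max2(-3, -6) = -3
  d5 = min2(-3, -3) = -3
  d6 = sub(-2, -3) = 1
  d7 = min2(1, -9) = -9
  d8 = max2(-9, -9) = -9
  d10 = absv(-9) = 9
  d11 = neg(9) = -9
  d14 = mul(-9, -3) = 27

Propagation after the edit:
  d4: runs — s1 -6->-1; result -1.
  d5: runs — d4 -3->-1; result -3 (same value as before).
  d6: runs — d4 -3->-1; result -1.
  d7: runs — d6 1->-1; result -9 (same value as before).
  d8: checked — values it read are unchanged (d7 unchanged, d2 unchanged); reused cached -9 without running.
  d10: checked — values it read are unchanged (d8 unchanged); reused cached 9 without running.
  d11: checked — values it read are unchanged (d10 unchanged); reused cached -9 without running.
  d14: checked — values it read are unchanged (d11 unchanged, d5 unchanged); reused cached 27 without running.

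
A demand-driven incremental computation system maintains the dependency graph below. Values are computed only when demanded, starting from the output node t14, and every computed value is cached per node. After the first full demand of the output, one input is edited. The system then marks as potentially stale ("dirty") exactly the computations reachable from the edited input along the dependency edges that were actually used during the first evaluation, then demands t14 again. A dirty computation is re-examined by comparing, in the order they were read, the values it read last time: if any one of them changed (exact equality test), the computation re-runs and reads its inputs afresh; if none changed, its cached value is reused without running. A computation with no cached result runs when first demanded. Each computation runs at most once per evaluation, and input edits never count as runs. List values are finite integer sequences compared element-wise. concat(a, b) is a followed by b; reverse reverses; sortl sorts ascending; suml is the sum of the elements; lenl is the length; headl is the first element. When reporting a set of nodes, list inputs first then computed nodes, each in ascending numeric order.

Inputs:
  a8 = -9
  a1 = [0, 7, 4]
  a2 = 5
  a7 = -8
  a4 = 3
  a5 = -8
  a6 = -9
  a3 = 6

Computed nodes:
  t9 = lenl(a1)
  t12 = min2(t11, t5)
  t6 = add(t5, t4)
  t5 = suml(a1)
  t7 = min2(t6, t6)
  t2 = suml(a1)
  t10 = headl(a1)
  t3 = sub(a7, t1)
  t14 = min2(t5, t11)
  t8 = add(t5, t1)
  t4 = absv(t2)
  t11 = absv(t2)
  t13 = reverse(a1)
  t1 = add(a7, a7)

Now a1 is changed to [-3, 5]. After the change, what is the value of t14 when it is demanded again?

New value of t14: 2.

First evaluation (everything demanded from the output):
  t2 = suml([0, 7, 4]) = 11
  t5 = suml([0, 7, 4]) = 11
  t11 = absv(11) = 11
  t14 = min2(11, 11) = 11

Propagation after the edit:
  t2: runs — a1 [0, 7, 4]->[-3, 5]; result 2.
  t5: runs — a1 [0, 7, 4]->[-3, 5]; result 2.
  t11: runs — t2 11->2; result 2.
  t14: runs — t5 11->2; t11 11->2; result 2.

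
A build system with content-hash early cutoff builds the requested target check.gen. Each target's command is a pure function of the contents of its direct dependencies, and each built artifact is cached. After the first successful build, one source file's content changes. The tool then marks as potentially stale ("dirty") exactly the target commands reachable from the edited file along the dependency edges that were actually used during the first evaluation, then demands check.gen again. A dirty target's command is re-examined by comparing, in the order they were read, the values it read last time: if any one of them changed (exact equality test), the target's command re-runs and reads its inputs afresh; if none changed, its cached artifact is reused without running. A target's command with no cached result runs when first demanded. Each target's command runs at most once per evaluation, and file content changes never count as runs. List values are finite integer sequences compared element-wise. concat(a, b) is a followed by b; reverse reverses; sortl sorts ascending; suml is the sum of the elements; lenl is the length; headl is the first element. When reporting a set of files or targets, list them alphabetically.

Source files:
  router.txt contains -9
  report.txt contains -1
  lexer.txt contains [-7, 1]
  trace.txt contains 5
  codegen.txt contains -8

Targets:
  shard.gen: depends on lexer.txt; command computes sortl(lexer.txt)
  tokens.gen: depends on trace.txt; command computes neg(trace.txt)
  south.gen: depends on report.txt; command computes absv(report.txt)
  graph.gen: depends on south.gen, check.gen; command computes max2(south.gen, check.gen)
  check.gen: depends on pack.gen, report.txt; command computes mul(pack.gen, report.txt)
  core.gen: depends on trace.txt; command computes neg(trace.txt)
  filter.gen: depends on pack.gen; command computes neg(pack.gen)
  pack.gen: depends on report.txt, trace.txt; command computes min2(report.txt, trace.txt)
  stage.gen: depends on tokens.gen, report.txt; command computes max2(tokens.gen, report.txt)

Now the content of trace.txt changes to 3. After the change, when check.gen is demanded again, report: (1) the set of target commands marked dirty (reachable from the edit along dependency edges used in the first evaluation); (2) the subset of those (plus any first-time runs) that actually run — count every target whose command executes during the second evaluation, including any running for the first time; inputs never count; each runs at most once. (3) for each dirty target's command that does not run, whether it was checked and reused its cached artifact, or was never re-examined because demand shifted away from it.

First evaluation (everything demanded from the output):
  pack.gen = min2(-1, 5) = -1
  check.gen = mul(-1, -1) = 1

Propagation after the edit:
  pack.gen: runs — trace.txt 5->3; result -1 (same value as before).
  check.gen: checked — values it read are unchanged (pack.gen unchanged, report.txt unchanged); reused cached 1 without running.

Key observation: the change is absorbed at pack.gen — it re-runs but produces the same value, and the output's value is unchanged.

Marked dirty: check.gen, pack.gen.
Target commands that run: pack.gen — 1 in total.
Checked but reused from cache: check.gen.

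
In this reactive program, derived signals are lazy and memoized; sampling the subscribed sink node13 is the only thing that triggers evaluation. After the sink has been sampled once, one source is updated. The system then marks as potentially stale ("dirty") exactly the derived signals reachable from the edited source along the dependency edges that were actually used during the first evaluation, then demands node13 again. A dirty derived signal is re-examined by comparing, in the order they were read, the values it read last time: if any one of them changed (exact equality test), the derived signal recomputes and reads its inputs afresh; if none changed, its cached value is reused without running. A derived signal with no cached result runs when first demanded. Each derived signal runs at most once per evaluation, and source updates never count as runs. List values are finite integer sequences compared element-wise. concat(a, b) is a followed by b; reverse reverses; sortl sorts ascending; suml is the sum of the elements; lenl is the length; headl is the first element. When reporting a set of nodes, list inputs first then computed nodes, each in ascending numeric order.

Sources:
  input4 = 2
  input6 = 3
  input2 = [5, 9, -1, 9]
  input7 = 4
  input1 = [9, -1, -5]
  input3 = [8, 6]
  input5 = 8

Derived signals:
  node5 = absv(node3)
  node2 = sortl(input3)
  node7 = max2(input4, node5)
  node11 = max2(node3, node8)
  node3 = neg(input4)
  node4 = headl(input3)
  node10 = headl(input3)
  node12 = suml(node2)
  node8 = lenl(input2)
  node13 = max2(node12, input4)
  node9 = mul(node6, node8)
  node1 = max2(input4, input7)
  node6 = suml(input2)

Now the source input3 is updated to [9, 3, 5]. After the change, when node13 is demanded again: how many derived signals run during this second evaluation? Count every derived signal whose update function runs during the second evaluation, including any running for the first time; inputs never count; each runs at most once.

3 derived signals run: node2, node12, node13.

First demand of the output computes:
  node2 = sortl([8, 6]) = [6, 8]
  node12 = suml([6, 8]) = 14
  node13 = max2(14, 2) = 14

After the edit, cleaning proceeds:
  node2: a read changed (input3 [8, 6]->[9, 3, 5]) — executes, giving [3, 5, 9].
  node12: a read changed (node2 [6, 8]->[3, 5, 9]) — executes, giving 17.
  node13: a read changed (node12 14->17) — executes, giving 17.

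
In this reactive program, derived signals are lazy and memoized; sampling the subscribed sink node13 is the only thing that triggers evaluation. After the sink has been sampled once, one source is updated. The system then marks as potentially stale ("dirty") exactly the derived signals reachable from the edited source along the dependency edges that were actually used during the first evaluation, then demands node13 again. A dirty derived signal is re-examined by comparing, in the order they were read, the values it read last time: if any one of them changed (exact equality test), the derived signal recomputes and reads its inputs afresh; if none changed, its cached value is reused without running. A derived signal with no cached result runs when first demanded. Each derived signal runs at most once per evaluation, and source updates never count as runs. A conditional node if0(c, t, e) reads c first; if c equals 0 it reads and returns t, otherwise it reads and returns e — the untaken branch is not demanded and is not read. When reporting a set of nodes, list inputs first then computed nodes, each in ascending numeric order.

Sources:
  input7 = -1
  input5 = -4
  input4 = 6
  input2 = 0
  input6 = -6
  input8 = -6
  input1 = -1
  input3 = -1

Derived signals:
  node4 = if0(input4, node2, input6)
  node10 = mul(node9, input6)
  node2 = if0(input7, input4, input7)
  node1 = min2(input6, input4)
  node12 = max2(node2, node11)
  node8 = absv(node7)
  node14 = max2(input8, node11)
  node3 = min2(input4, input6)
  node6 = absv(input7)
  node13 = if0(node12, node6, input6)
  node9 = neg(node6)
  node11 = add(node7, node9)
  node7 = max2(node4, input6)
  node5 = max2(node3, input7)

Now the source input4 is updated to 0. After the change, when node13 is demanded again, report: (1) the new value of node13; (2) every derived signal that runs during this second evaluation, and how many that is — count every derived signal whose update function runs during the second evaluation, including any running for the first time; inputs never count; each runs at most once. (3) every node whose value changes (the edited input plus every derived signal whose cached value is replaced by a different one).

First demand of the output computes:
  node2 = if0(input7=-1 -> else branch input7) = -1
  node4 = if0(input4=6 -> else branch input6) = -6
  node6 = absv(-1) = 1
  node7 = max2(-6, -6) = -6
  node9 = neg(1) = -1
  node11 = add(-6, -1) = -7
  node12 = max2(-1, -7) = -1
  node13 = if0(node12=-1 -> else branch input6) = -6

After the edit, cleaning proceeds:
  node4: a read changed (input4 6->0) — executes, giving -1.
  node7: a read changed (node4 -6->-1) — executes, giving -1.
  node11: a read changed (node7 -6->-1) — executes, giving -2.
  node12: a read changed (node11 -7->-2) — executes, giving -1 — identical to its old value.
  node13: dirty, but its reads are unchanged (node12 unchanged, input6 unchanged); cached -6 stands.

Note the absorption at node12: it re-runs yet its value is the same, leaving the output's value untouched.

Demanding node13 again yields -6.
4 derived signals run: node4, node7, node11, node12.
The nodes whose values change: input4, node4, node7, node11.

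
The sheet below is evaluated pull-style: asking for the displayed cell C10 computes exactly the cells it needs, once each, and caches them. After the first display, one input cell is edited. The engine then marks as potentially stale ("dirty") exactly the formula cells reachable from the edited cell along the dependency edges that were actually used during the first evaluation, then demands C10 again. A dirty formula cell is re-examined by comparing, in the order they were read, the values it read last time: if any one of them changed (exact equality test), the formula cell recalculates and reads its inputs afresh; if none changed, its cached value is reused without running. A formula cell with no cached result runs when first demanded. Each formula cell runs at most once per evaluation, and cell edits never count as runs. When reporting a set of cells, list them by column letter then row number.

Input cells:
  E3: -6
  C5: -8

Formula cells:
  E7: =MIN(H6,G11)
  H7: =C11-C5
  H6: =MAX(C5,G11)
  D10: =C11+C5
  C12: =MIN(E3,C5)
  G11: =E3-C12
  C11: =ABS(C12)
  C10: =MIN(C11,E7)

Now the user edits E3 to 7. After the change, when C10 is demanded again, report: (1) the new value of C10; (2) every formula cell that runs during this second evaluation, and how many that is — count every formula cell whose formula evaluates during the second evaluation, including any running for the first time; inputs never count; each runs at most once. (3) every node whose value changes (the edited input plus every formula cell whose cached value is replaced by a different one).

Demanding C10 again yields 8.
5 formula cells run: C10, C12, E7, G11, H6.
The nodes whose values change: C10, E3, E7, G11, H6.
Note where the cutoff bites: C11 is checked, finds nothing changed, and keeps its cache.

First demand of the output computes:
  C12 = MIN(-6, -8) = -8
  C11 = ABS(-8) = 8
  G11 = -6 - -8 = 2
  H6 = MAX(-8, 2) = 2
  E7 = MIN(2, 2) = 2
  C10 = MIN(8, 2) = 2

After the edit, cleaning proceeds:
  C12: a read changed (E3 -6->7) — executes, giving -8 — identical to its old value.
  C11: dirty, but its reads are unchanged (C12 unchanged); cached 8 stands.
  G11: a read changed (E3 -6->7) — executes, giving 15.
  H6: a read changed (G11 2->15) — executes, giving 15.
  E7: a read changed (H6 2->15; G11 2->15) — executes, giving 15.
  C10: a read changed (E7 2->15) — executes, giving 8.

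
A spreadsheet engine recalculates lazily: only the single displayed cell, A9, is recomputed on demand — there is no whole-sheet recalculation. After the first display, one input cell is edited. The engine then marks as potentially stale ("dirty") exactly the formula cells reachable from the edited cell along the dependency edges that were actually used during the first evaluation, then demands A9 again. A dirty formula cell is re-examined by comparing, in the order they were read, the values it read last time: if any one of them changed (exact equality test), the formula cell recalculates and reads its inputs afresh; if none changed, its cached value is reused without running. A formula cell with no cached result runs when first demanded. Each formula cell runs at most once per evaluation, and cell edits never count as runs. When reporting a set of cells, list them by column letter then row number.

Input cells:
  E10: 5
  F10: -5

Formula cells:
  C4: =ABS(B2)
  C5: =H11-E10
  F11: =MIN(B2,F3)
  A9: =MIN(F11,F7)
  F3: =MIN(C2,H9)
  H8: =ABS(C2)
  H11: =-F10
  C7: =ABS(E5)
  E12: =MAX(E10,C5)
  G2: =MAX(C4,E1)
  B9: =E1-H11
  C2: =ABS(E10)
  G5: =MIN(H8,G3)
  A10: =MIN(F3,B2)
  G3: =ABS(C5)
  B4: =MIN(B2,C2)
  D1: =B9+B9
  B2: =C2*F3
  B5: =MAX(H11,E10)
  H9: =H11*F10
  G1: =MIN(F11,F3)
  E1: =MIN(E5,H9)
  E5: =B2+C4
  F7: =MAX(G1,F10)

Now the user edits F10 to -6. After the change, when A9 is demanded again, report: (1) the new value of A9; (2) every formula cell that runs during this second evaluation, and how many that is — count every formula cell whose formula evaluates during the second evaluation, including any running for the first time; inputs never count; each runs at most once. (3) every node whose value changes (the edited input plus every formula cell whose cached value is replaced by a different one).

First evaluation (everything demanded from the output):
  C2 = ABS(5) = 5
  H11 = -(-5) = 5
  H9 = 5 * -5 = -25
  F3 = MIN(5, -25) = -25
  B2 = 5 * -25 = -125
  F11 = MIN(-125, -25) = -125
  G1 = MIN(-125, -25) = -125
  F7 = MAX(-125, -5) = -5
  A9 = MIN(-125, -5) = -125

Propagation after the edit:
  H11: runs — F10 -5->-6; result 6.
  H9: runs — H11 5->6; F10 -5->-6; result -36.
  F3: runs — H9 -25->-36; result -36.
  B2: runs — F3 -25->-36; result -180.
  F11: runs — B2 -125->-180; F3 -25->-36; result -180.
  G1: runs — F11 -125->-180; F3 -25->-36; result -180.
  F7: runs — G1 -125->-180; F10 -5->-6; result -6.
  A9: runs — F11 -125->-180; F7 -5->-6; result -180.

New value of A9: -180.
Formula cells that run: A9, B2, F3, F7, F11, G1, H9, H11 — 8 in total.
Values that change: A9, B2, F3, F7, F10, F11, G1, H9, H11.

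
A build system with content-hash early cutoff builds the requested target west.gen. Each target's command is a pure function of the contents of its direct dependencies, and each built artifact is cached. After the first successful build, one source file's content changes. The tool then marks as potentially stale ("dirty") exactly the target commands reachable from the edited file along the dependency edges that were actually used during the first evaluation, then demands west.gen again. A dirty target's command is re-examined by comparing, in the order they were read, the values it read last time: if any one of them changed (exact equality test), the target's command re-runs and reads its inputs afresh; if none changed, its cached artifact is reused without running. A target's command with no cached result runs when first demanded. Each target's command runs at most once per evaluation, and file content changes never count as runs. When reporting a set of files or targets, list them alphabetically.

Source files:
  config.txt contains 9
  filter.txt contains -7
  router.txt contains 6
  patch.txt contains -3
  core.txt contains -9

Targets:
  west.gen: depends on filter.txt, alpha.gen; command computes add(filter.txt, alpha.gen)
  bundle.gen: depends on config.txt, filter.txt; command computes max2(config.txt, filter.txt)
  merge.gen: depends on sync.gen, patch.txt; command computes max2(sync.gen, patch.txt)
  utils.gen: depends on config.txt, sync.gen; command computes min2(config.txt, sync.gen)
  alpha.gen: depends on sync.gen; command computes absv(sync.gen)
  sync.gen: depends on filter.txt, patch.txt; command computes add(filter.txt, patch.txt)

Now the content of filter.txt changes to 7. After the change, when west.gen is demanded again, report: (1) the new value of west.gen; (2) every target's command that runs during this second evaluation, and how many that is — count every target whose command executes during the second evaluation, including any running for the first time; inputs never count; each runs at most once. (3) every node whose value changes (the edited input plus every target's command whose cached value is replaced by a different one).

New value of west.gen: 11.
Target commands that run: alpha.gen, sync.gen, west.gen — 3 in total.
Values that change: alpha.gen, filter.txt, sync.gen, west.gen.

First evaluation (everything demanded from the output):
  sync.gen = add(-7, -3) = -10
  alpha.gen = absv(-10) = 10
  west.gen = add(-7, 10) = 3

Propagation after the edit:
  sync.gen: runs — filter.txt -7->7; result 4.
  alpha.gen: runs — sync.gen -10->4; result 4.
  west.gen: runs — filter.txt -7->7; alpha.gen 10->4; result 11.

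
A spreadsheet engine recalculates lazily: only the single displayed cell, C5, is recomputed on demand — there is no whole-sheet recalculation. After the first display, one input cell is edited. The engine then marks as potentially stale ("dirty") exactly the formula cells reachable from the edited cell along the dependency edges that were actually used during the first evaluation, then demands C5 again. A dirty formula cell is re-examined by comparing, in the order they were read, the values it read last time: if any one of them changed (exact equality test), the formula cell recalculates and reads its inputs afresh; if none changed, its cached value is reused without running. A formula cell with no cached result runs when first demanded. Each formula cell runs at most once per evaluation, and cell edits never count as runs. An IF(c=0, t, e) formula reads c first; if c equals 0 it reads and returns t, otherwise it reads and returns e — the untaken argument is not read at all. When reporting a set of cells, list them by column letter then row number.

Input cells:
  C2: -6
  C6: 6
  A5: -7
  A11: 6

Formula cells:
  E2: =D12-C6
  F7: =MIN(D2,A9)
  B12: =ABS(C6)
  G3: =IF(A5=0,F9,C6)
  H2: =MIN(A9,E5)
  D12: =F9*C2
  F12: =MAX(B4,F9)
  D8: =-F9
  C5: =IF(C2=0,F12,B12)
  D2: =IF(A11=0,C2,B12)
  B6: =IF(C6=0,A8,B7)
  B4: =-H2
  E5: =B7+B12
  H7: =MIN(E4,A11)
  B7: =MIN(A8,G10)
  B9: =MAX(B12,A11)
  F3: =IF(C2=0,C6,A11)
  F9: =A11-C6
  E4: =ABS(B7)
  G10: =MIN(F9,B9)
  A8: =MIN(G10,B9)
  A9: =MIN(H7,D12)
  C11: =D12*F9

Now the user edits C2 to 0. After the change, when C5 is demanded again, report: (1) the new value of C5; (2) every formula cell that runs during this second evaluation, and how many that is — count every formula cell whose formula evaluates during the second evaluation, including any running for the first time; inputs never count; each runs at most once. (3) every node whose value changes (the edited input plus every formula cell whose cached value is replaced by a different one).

New value of C5: 0.
Formula cells that run: A8, A9, B4, B7, B9, C5, D12, E4, E5, F9, F12, G10, H2, H7 — 14 in total.
Values that change: C2, C5.
Key observation: a condition flipped, so demand reaches new nodes — A8, A9, B4, B7, B9, D12, E4, E5, F9, F12, G10, H2, H7 run for the first time.

First evaluation (everything demanded from the output):
  B12 = ABS(6) = 6
  C5 = IF(C2=0: C2=-6 -> else branch B12) = 6

Propagation after the edit:
  B9: demanded for the first time — runs, produces 6.
  F9: demanded for the first time — runs, produces 0.
  D12: demanded for the first time — runs, produces 0.
  G10: demanded for the first time — runs, produces 0.
  A8: demanded for the first time — runs, produces 0.
  B7: demanded for the first time — runs, produces 0.
  E4: demanded for the first time — runs, produces 0.
  E5: demanded for the first time — runs, produces 6.
  H7: demanded for the first time — runs, produces 0.
  A9: demanded for the first time — runs, produces 0.
  H2: demanded for the first time — runs, produces 0.
  B4: demanded for the first time — runs, produces 0.
  F12: demanded for the first time — runs, produces 0.
  C5: runs — C2 -6->0; result 0.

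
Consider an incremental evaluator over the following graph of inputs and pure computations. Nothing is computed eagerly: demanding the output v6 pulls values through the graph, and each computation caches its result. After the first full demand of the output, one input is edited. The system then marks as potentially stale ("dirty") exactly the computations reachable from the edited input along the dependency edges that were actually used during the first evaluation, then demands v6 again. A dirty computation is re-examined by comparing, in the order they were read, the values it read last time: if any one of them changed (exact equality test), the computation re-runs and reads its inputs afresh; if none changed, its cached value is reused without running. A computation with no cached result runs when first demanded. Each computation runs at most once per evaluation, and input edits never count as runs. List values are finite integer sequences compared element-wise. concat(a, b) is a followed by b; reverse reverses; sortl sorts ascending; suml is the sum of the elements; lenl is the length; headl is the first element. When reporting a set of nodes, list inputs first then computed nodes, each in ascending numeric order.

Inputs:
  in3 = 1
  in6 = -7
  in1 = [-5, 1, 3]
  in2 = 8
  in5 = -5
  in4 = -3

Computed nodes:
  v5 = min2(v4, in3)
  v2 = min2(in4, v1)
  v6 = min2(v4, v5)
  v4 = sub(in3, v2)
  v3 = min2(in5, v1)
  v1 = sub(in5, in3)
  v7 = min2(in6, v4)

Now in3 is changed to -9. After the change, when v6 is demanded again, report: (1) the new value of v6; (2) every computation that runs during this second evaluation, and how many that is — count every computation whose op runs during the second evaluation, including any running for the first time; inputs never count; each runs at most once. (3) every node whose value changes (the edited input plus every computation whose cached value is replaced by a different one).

Initial pass — values computed on the first demand:
  v1 = sub(-5, 1) = -6
  v2 = min2(-3, -6) = -6
  v4 = sub(1, -6) = 7
  v5 = min2(7, 1) = 1
  v6 = min2(7, 1) = 1

Second demand — change propagation:
  v1: re-runs because in3 1->-9; new result 4.
  v2: re-runs because v1 -6->4; new result -3.
  v4: re-runs because in3 1->-9; v2 -6->-3; new result -6.
  v5: re-runs because v4 7->-6; in3 1->-9; new result -9.
  v6: re-runs because v4 7->-6; v5 1->-9; new result -9.

v6 now evaluates to -9.
Run set: v1, v2, v4, v5, v6 (5 run).
Changed values: in3, v1, v2, v4, v5, v6.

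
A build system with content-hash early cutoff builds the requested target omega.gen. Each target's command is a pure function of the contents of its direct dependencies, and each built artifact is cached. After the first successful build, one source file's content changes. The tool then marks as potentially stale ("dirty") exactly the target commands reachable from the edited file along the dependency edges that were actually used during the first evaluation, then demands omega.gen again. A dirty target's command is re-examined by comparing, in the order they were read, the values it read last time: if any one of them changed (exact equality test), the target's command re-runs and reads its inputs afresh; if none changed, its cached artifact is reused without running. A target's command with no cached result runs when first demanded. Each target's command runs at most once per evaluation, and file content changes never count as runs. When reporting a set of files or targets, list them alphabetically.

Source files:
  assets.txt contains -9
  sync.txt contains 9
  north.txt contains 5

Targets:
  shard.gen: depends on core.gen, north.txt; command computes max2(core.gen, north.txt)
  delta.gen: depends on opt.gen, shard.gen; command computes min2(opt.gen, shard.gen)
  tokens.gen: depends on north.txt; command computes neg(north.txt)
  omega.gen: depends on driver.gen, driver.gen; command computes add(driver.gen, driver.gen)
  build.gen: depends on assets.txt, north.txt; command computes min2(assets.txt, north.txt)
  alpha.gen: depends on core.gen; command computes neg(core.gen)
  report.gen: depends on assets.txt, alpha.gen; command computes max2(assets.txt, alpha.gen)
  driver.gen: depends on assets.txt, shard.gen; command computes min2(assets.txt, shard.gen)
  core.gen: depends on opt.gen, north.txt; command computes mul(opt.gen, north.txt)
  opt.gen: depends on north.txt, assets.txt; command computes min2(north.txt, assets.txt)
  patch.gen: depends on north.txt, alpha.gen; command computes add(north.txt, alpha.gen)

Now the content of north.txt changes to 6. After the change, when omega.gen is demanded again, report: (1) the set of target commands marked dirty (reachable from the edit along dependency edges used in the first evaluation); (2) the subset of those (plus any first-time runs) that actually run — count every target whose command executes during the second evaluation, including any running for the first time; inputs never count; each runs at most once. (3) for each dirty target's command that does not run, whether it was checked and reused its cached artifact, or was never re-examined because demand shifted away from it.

First evaluation (everything demanded from the output):
  opt.gen = min2(5, -9) = -9
  core.gen = mul(-9, 5) = -45
  shard.gen = max2(-45, 5) = 5
  driver.gen = min2(-9, 5) = -9
  omega.gen = add(-9, -9) = -18

Propagation after the edit:
  opt.gen: runs — north.txt 5->6; result -9 (same value as before).
  core.gen: runs — north.txt 5->6; result -54.
  shard.gen: runs — core.gen -45->-54; north.txt 5->6; result 6.
  driver.gen: runs — shard.gen 5->6; result -9 (same value as before).
  omega.gen: checked — values it read are unchanged (driver.gen unchanged, driver.gen unchanged); reused cached -18 without running.

Key observation: the cutoff stops propagation at omega.gen — its inputs' values are unchanged, so it reuses its cache.

Marked dirty: core.gen, driver.gen, omega.gen, opt.gen, shard.gen.
Target commands that run: core.gen, driver.gen, opt.gen, shard.gen — 4 in total.
Checked but reused from cache: omega.gen.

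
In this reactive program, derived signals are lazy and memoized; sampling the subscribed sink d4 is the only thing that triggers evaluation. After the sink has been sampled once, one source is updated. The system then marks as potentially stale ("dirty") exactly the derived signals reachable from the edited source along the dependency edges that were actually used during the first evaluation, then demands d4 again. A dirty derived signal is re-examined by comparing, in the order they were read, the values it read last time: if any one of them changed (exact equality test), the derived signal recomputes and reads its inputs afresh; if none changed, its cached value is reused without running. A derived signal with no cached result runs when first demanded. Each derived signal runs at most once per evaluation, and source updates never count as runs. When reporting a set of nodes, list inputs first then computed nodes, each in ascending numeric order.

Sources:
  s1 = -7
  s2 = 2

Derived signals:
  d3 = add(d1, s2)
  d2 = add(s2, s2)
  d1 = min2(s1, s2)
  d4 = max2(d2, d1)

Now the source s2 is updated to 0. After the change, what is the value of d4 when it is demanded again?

Demanding d4 again yields 0.

First demand of the output computes:
  d1 = min2(-7, 2) = -7
  d2 = add(2, 2) = 4
  d4 = max2(4, -7) = 4

After the edit, cleaning proceeds:
  d1: a read changed (s2 2->0) — executes, giving -7 — identical to its old value.
  d2: a read changed (s2 2->0; s2 2->0) — executes, giving 0.
  d4: a read changed (d2 4->0) — executes, giving 0.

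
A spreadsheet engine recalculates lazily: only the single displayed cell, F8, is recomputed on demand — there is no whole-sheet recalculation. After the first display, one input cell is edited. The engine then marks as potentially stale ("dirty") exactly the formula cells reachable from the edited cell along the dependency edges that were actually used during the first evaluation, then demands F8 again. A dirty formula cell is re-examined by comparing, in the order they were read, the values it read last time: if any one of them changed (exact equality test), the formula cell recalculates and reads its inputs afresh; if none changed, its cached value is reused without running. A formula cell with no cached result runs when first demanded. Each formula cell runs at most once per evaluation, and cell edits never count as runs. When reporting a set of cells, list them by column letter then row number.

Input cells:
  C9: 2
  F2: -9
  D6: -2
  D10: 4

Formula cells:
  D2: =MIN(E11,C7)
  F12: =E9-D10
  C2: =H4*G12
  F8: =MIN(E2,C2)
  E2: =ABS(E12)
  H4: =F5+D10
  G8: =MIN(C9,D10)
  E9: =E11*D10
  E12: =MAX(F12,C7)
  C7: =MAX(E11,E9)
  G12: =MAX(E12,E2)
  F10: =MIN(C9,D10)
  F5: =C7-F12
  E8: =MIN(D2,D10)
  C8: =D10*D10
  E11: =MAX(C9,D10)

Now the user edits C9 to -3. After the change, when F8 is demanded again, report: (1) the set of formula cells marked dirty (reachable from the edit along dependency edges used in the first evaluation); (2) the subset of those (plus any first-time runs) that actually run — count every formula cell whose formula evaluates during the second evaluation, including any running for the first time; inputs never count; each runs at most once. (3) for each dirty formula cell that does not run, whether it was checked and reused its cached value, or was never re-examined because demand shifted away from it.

Marked dirty: C2, C7, E2, E9, E11, E12, F5, F8, F12, G12, H4.
Formula cells that run: E11 — 1 in total.
Checked but reused from cache: C2, C7, E2, E9, E12, F5, F8, F12, G12, H4.
Key observation: the change is absorbed at E11 — it re-runs but produces the same value, and the output's value is unchanged.

First evaluation (everything demanded from the output):
  E11 = MAX(2, 4) = 4
  E9 = 4 * 4 = 16
  C7 = MAX(4, 16) = 16
  F12 = 16 - 4 = 12
  E12 = MAX(12, 16) = 16
  E2 = ABS(16) = 16
  F5 = 16 - 12 = 4
  G12 = MAX(16, 16) = 16
  H4 = 4 + 4 = 8
  C2 = 8 * 16 = 128
  F8 = MIN(16, 128) = 16

Propagation after the edit:
  E11: runs — C9 2->-3; result 4 (same value as before).
  E9: checked — values it read are unchanged (E11 unchanged, D10 unchanged); reused cached 16 without running.
  C7: checked — values it read are unchanged (E11 unchanged, E9 unchanged); reused cached 16 without running.
  F12: checked — values it read are unchanged (E9 unchanged, D10 unchanged); reused cached 12 without running.
  E12: checked — values it read are unchanged (F12 unchanged, C7 unchanged); reused cached 16 without running.
  E2: checked — values it read are unchanged (E12 unchanged); reused cached 16 without running.
  F5: checked — values it read are unchanged (C7 unchanged, F12 unchanged); reused cached 4 without running.
  G12: checked — values it read are unchanged (E12 unchanged, E2 unchanged); reused cached 16 without running.
  H4: checked — values it read are unchanged (F5 unchanged, D10 unchanged); reused cached 8 without running.
  C2: checked — values it read are unchanged (H4 unchanged, G12 unchanged); reused cached 128 without running.
  F8: checked — values it read are unchanged (E2 unchanged, C2 unchanged); reused cached 16 without running.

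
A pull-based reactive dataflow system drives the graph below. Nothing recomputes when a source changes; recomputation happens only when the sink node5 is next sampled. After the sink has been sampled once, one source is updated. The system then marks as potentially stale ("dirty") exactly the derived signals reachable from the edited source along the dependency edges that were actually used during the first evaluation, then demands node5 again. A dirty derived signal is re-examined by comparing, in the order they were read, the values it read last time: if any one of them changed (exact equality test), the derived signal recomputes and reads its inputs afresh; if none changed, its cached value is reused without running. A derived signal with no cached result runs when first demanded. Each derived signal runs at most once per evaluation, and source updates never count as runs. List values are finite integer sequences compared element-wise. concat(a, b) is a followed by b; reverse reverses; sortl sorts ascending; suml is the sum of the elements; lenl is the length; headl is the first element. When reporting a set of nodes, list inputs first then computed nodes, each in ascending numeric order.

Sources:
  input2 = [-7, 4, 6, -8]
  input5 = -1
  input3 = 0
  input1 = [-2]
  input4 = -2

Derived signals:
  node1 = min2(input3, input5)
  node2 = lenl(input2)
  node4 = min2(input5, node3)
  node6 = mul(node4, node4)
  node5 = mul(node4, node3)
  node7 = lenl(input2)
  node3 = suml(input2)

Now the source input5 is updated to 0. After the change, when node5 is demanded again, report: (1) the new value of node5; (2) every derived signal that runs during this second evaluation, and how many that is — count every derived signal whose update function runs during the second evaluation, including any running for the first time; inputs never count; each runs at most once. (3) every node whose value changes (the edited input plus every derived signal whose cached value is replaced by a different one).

First evaluation (everything demanded from the output):
  node3 = suml([-7, 4, 6, -8]) = -5
  node4 = min2(-1, -5) = -5
  node5 = mul(-5, -5) = 25

Propagation after the edit:
  node4: runs — input5 -1->0; result -5 (same value as before).
  node5: checked — values it read are unchanged (node4 unchanged, node3 unchanged); reused cached 25 without running.

Key observation: the change is absorbed at node4 — it re-runs but produces the same value, and the output's value is unchanged.

New value of node5: 25.
Derived signals that run: node4 — 1 in total.
Values that change: input5.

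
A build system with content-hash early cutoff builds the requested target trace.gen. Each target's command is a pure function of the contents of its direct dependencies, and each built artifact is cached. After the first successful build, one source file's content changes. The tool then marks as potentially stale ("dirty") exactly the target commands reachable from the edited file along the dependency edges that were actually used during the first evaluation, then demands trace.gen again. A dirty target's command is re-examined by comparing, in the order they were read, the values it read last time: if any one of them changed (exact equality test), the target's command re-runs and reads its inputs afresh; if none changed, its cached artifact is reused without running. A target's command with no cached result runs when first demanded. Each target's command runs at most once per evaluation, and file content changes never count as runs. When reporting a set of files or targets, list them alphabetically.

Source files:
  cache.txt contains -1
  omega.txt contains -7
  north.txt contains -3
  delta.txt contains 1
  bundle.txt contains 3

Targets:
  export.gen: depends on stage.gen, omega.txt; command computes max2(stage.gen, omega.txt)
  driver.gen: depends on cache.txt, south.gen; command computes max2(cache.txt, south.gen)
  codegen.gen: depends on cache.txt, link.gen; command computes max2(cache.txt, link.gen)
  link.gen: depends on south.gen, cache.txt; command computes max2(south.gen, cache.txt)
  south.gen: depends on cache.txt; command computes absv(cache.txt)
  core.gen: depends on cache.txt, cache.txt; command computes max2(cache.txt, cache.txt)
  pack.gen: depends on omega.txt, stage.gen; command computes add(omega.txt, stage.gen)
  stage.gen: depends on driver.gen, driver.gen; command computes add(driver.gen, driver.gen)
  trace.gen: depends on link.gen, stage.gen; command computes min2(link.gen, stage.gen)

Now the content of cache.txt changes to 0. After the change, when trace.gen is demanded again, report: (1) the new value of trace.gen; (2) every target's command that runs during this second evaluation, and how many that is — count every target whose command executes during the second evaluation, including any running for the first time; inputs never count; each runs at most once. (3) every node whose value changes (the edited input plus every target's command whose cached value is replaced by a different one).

First evaluation (everything demanded from the output):
  south.gen = absv(-1) = 1
  driver.gen = max2(-1, 1) = 1
  link.gen = max2(1, -1) = 1
  stage.gen = add(1, 1) = 2
  trace.gen = min2(1, 2) = 1

Propagation after the edit:
  south.gen: runs — cache.txt -1->0; result 0.
  driver.gen: runs — cache.txt -1->0; south.gen 1->0; result 0.
  link.gen: runs — south.gen 1->0; cache.txt -1->0; result 0.
  stage.gen: runs — driver.gen 1->0; driver.gen 1->0; result 0.
  trace.gen: runs — link.gen 1->0; stage.gen 2->0; result 0.

New value of trace.gen: 0.
Target commands that run: driver.gen, link.gen, south.gen, stage.gen, trace.gen — 5 in total.
Values that change: cache.txt, driver.gen, link.gen, south.gen, stage.gen, trace.gen.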